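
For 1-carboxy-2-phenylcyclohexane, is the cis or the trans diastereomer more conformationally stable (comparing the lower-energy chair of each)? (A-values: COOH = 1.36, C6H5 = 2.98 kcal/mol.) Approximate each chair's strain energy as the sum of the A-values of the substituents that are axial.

At 1,2 positions (parity opposite): cis → (a,e or e,a); trans → (e,e or a,a).
Best chair for cis: E = 1.36 kcal/mol; best chair for trans: E = 0.00 kcal/mol.
The trans isomer is lower by 1.36 kcal/mol.

trans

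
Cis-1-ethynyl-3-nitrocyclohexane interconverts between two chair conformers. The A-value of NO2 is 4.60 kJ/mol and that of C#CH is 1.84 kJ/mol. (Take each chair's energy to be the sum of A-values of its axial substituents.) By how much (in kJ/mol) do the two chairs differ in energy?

C1 and C3 have the same parity, so for the cis isomer the two substituents are e,e in one chair and a,a in the other.
Chair I (nitro axial, ethynyl axial): E = 6.44 kJ/mol.
Chair II (nitro equatorial, ethynyl equatorial): E = 0.00 kJ/mol.
ΔE = 6.44 − 0.00 = 6.44 kJ/mol; chair II is more stable.

6.44 kJ/mol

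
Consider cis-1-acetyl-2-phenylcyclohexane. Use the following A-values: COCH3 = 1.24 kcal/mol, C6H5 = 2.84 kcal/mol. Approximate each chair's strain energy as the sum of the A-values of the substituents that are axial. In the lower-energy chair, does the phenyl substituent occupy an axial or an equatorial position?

equatorial

C1 and C2 have opposite parity, so for the cis isomer the two substituents are one axial and one equatorial in each chair.
Chair I (acetyl axial, phenyl equatorial): E = 1.24 kcal/mol.
Chair II (acetyl equatorial, phenyl axial): E = 2.84 kcal/mol.
Chair I is the more stable (lower-energy) conformer, and in that chair the phenyl group is equatorial.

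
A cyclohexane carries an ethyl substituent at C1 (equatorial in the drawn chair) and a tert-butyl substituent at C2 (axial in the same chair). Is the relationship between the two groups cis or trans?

C1 and C2 have opposite parity, so their axial bonds point in opposite directions.
With opposite-parity carbons, two substituents on the same face are one axial and one equatorial; opposite faces give both axial or both equatorial.
Here the groups are equatorial/axial → same face → cis.

cis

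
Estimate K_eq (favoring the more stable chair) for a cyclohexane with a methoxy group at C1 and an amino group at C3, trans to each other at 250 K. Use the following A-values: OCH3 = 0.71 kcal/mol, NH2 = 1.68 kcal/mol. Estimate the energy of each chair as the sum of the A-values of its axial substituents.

C1 and C3 have the same parity, so for the trans isomer the two substituents are one axial and one equatorial in each chair.
Chair I (methoxy axial, amino equatorial): E = 0.71 kcal/mol; chair II (methoxy equatorial, amino axial): E = 1.68 kcal/mol.
ΔG = 0.97 kcal/mol between the two chairs.
K = exp(ΔG/RT) with R = 1.987×10⁻³ kcal mol⁻¹ K⁻¹ and T = 250 K gives K ≈ 7.05.

K ≈ 7.05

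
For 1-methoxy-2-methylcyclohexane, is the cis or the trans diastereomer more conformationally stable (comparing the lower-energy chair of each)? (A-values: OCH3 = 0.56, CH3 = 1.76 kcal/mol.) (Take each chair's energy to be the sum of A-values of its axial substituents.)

At 1,2 positions (parity opposite): cis → (a,e or e,a); trans → (e,e or a,a).
Best chair for cis: E = 0.56 kcal/mol; best chair for trans: E = 0.00 kcal/mol.
The trans isomer is lower by 0.56 kcal/mol.

trans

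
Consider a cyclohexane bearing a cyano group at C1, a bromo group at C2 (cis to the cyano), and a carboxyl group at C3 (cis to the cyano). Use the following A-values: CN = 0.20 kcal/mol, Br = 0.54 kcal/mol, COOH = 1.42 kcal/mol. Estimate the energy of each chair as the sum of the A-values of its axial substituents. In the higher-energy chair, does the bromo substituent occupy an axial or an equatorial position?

equatorial

Chair I (cyano axial, bromo equatorial, carboxyl axial): E = 1.62 kcal/mol.
Chair II (cyano equatorial, bromo axial, carboxyl equatorial): E = 0.54 kcal/mol.
Chair I is the less stable (higher-energy) conformer, and in that chair the bromo group is equatorial.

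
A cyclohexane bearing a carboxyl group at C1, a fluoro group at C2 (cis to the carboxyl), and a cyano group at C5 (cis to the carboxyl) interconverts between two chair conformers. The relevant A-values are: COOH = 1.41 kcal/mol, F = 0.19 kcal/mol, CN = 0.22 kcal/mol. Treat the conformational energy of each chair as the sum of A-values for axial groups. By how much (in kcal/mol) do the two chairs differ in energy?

1.44 kcal/mol

Chair I (carboxyl axial, fluoro equatorial, cyano axial): E = 1.63 kcal/mol.
Chair II (carboxyl equatorial, fluoro axial, cyano equatorial): E = 0.19 kcal/mol.
ΔE = 1.63 − 0.19 = 1.44 kcal/mol; chair II is more stable.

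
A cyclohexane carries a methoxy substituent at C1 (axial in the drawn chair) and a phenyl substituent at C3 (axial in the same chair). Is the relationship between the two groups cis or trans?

cis

C1 and C3 have the same parity, so their axial bonds point in the same direction.
With same-parity carbons, two substituents on the same face are both axial or both equatorial; opposite faces give one of each.
Here the groups are axial/axial → same face → cis.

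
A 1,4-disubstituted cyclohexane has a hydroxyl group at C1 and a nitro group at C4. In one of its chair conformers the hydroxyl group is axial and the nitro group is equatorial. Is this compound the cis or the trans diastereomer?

C1 and C4 have opposite parity, so their axial bonds point in opposite directions.
With opposite-parity carbons, two substituents on the same face are one axial and one equatorial; opposite faces give both axial or both equatorial.
Here the groups are axial/equatorial → same face → cis.

cis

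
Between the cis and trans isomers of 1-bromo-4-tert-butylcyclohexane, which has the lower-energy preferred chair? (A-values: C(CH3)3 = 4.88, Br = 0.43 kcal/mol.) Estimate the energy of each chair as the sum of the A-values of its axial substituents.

trans

At 1,4 positions (parity opposite): cis → (a,e or e,a); trans → (e,e or a,a).
Best chair for cis: E = 0.43 kcal/mol; best chair for trans: E = 0.00 kcal/mol.
The trans isomer is lower by 0.43 kcal/mol.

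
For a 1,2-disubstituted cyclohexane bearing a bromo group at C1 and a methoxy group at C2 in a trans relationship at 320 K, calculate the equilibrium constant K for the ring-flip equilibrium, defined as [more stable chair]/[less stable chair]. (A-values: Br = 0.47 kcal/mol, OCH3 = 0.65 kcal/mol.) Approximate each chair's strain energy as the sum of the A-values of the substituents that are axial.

C1 and C2 have opposite parity, so for the trans isomer the two substituents are e,e in one chair and a,a in the other.
Chair I (bromo axial, methoxy axial): E = 1.12 kcal/mol; chair II (bromo equatorial, methoxy equatorial): E = 0.00 kcal/mol.
ΔG = 1.12 kcal/mol between the two chairs.
K = exp(ΔG/RT) with R = 1.987×10⁻³ kcal mol⁻¹ K⁻¹ and T = 320 K gives K ≈ 5.82.

K ≈ 5.82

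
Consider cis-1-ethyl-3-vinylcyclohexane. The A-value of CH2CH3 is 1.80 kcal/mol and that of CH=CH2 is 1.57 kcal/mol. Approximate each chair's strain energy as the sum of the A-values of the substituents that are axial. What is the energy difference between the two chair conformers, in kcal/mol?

3.37 kcal/mol

C1 and C3 have the same parity, so for the cis isomer the two substituents are e,e in one chair and a,a in the other.
Chair I (ethyl axial, vinyl axial): E = 3.37 kcal/mol.
Chair II (ethyl equatorial, vinyl equatorial): E = 0.00 kcal/mol.
ΔE = 3.37 − 0.00 = 3.37 kcal/mol; chair II is more stable.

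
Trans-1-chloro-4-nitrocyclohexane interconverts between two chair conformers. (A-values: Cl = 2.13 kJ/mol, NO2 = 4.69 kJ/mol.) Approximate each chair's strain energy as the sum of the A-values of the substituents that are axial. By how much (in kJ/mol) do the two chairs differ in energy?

C1 and C4 have opposite parity, so for the trans isomer the two substituents are e,e in one chair and a,a in the other.
Chair I (chloro axial, nitro axial): E = 6.82 kJ/mol.
Chair II (chloro equatorial, nitro equatorial): E = 0.00 kJ/mol.
ΔE = 6.82 − 0.00 = 6.82 kJ/mol; chair II is more stable.

6.82 kJ/mol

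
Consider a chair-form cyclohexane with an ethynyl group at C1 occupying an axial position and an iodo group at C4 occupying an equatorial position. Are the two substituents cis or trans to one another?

C1 and C4 have opposite parity, so their axial bonds point in opposite directions.
With opposite-parity carbons, two substituents on the same face are one axial and one equatorial; opposite faces give both axial or both equatorial.
Here the groups are axial/equatorial → same face → cis.

cis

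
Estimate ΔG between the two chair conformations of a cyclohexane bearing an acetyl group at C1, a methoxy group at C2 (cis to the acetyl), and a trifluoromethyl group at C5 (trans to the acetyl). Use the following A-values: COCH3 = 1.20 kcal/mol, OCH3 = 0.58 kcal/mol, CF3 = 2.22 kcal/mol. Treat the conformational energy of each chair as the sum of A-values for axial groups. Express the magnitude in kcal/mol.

1.60 kcal/mol

Chair I (acetyl axial, methoxy equatorial, trifluoromethyl equatorial): E = 1.20 kcal/mol.
Chair II (acetyl equatorial, methoxy axial, trifluoromethyl axial): E = 2.80 kcal/mol.
ΔE = 2.80 − 1.20 = 1.60 kcal/mol; chair I is more stable.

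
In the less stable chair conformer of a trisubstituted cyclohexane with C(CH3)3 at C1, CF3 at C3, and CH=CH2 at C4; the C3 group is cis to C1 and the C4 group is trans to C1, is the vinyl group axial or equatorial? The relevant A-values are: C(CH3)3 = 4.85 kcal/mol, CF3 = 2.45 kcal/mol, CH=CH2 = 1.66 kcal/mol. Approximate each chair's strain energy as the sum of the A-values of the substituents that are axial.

Chair I (tert-butyl axial, trifluoromethyl axial, vinyl axial): E = 8.96 kcal/mol.
Chair II (tert-butyl equatorial, trifluoromethyl equatorial, vinyl equatorial): E = 0.00 kcal/mol.
Chair I is the less stable (higher-energy) conformer, and in that chair the vinyl group is axial.

axial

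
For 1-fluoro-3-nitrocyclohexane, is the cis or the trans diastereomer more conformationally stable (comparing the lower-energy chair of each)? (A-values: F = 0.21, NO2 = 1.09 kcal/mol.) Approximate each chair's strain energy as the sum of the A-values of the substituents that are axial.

At 1,3 positions (parity same): cis → (e,e or a,a); trans → (a,e or e,a).
Best chair for cis: E = 0.00 kcal/mol; best chair for trans: E = 0.21 kcal/mol.
The cis isomer is lower by 0.21 kcal/mol.

cis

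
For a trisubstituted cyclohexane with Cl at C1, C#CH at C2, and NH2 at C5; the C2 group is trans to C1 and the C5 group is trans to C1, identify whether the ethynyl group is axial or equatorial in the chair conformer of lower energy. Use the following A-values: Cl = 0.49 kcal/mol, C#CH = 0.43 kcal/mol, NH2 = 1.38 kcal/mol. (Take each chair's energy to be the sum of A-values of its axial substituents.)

Chair I (chloro axial, ethynyl axial, amino equatorial): E = 0.92 kcal/mol.
Chair II (chloro equatorial, ethynyl equatorial, amino axial): E = 1.38 kcal/mol.
Chair I is the more stable (lower-energy) conformer, and in that chair the ethynyl group is axial.

axial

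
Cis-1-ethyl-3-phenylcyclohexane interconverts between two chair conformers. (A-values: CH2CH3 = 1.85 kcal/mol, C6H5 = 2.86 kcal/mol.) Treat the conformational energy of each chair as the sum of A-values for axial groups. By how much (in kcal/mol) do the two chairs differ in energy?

C1 and C3 have the same parity, so for the cis isomer the two substituents are e,e in one chair and a,a in the other.
Chair I (ethyl axial, phenyl axial): E = 4.71 kcal/mol.
Chair II (ethyl equatorial, phenyl equatorial): E = 0.00 kcal/mol.
ΔE = 4.71 − 0.00 = 4.71 kcal/mol; chair II is more stable.

4.71 kcal/mol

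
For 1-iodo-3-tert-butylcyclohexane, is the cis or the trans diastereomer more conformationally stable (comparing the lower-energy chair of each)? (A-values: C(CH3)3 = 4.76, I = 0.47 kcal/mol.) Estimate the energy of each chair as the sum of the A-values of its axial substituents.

At 1,3 positions (parity same): cis → (e,e or a,a); trans → (a,e or e,a).
Best chair for cis: E = 0.00 kcal/mol; best chair for trans: E = 0.47 kcal/mol.
The cis isomer is lower by 0.47 kcal/mol.

cis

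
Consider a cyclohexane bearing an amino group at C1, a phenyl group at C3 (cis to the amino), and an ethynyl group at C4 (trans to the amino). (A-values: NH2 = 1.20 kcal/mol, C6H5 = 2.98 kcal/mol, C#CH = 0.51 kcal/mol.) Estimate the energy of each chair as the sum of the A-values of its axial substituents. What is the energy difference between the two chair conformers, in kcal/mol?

Chair I (amino axial, phenyl axial, ethynyl axial): E = 4.69 kcal/mol.
Chair II (amino equatorial, phenyl equatorial, ethynyl equatorial): E = 0.00 kcal/mol.
ΔE = 4.69 − 0.00 = 4.69 kcal/mol; chair II is more stable.

4.69 kcal/mol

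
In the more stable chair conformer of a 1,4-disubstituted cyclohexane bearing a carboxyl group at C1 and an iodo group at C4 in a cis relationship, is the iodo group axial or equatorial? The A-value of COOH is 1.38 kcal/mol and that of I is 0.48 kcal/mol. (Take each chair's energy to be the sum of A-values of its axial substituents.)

axial

C1 and C4 have opposite parity, so for the cis isomer the two substituents are one axial and one equatorial in each chair.
Chair I (carboxyl axial, iodo equatorial): E = 1.38 kcal/mol.
Chair II (carboxyl equatorial, iodo axial): E = 0.48 kcal/mol.
Chair II is the more stable (lower-energy) conformer, and in that chair the iodo group is axial.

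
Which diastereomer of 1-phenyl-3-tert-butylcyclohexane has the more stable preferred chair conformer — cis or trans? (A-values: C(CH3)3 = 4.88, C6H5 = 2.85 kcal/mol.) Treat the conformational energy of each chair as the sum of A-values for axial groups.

At 1,3 positions (parity same): cis → (e,e or a,a); trans → (a,e or e,a).
Best chair for cis: E = 0.00 kcal/mol; best chair for trans: E = 2.85 kcal/mol.
The cis isomer is lower by 2.85 kcal/mol.

cis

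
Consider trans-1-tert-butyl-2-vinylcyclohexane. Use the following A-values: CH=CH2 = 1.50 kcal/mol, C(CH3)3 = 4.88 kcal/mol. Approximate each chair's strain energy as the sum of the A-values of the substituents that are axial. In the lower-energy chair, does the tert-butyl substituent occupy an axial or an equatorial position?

C1 and C2 have opposite parity, so for the trans isomer the two substituents are e,e in one chair and a,a in the other.
Chair I (vinyl axial, tert-butyl axial): E = 6.38 kcal/mol.
Chair II (vinyl equatorial, tert-butyl equatorial): E = 0.00 kcal/mol.
Chair II is the more stable (lower-energy) conformer, and in that chair the tert-butyl group is equatorial.

equatorial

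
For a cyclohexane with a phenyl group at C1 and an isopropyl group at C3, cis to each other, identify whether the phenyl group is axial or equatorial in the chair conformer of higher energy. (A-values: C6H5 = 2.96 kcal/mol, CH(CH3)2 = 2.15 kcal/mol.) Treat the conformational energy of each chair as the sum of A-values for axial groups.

axial

C1 and C3 have the same parity, so for the cis isomer the two substituents are e,e in one chair and a,a in the other.
Chair I (phenyl axial, isopropyl axial): E = 5.11 kcal/mol.
Chair II (phenyl equatorial, isopropyl equatorial): E = 0.00 kcal/mol.
Chair I is the less stable (higher-energy) conformer, and in that chair the phenyl group is axial.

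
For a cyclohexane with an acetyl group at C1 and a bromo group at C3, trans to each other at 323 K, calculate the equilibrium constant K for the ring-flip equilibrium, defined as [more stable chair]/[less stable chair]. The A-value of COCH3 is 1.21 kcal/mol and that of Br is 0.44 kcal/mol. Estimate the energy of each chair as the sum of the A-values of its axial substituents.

C1 and C3 have the same parity, so for the trans isomer the two substituents are one axial and one equatorial in each chair.
Chair I (acetyl axial, bromo equatorial): E = 1.21 kcal/mol; chair II (acetyl equatorial, bromo axial): E = 0.44 kcal/mol.
ΔG = 0.77 kcal/mol between the two chairs.
K = exp(ΔG/RT) with R = 1.987×10⁻³ kcal mol⁻¹ K⁻¹ and T = 323 K gives K ≈ 3.32.

K ≈ 3.32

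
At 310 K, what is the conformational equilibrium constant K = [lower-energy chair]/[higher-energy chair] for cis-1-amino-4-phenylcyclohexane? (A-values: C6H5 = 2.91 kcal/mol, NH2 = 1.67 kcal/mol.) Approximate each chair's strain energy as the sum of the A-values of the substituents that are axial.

C1 and C4 have opposite parity, so for the cis isomer the two substituents are one axial and one equatorial in each chair.
Chair I (phenyl axial, amino equatorial): E = 2.91 kcal/mol; chair II (phenyl equatorial, amino axial): E = 1.67 kcal/mol.
ΔG = 1.24 kcal/mol between the two chairs.
K = exp(ΔG/RT) with R = 1.987×10⁻³ kcal mol⁻¹ K⁻¹ and T = 310 K gives K ≈ 7.49.

K ≈ 7.49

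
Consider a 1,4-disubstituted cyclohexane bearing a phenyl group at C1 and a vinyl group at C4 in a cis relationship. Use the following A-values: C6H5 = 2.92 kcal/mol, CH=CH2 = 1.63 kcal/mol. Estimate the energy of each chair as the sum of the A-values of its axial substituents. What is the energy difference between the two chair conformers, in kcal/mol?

1.29 kcal/mol

C1 and C4 have opposite parity, so for the cis isomer the two substituents are one axial and one equatorial in each chair.
Chair I (phenyl axial, vinyl equatorial): E = 2.92 kcal/mol.
Chair II (phenyl equatorial, vinyl axial): E = 1.63 kcal/mol.
ΔE = 2.92 − 1.63 = 1.29 kcal/mol; chair II is more stable.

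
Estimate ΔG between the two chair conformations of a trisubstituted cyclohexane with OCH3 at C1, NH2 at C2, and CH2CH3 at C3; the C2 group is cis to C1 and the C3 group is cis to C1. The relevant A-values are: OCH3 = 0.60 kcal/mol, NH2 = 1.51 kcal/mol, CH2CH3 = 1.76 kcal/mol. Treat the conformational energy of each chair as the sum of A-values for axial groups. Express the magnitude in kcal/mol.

0.85 kcal/mol

Chair I (methoxy axial, amino equatorial, ethyl axial): E = 2.36 kcal/mol.
Chair II (methoxy equatorial, amino axial, ethyl equatorial): E = 1.51 kcal/mol.
ΔE = 2.36 − 1.51 = 0.85 kcal/mol; chair II is more stable.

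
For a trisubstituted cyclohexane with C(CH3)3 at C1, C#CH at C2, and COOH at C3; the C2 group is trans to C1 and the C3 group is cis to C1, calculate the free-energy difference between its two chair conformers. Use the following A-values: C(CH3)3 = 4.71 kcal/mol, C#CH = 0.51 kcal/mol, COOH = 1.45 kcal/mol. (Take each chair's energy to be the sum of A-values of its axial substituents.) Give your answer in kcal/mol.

6.67 kcal/mol

Chair I (tert-butyl axial, ethynyl axial, carboxyl axial): E = 6.67 kcal/mol.
Chair II (tert-butyl equatorial, ethynyl equatorial, carboxyl equatorial): E = 0.00 kcal/mol.
ΔE = 6.67 − 0.00 = 6.67 kcal/mol; chair II is more stable.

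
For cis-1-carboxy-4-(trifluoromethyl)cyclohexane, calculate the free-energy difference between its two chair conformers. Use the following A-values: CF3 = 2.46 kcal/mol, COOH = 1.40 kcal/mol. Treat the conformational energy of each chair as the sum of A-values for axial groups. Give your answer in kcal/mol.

1.06 kcal/mol

C1 and C4 have opposite parity, so for the cis isomer the two substituents are one axial and one equatorial in each chair.
Chair I (trifluoromethyl axial, carboxyl equatorial): E = 2.46 kcal/mol.
Chair II (trifluoromethyl equatorial, carboxyl axial): E = 1.40 kcal/mol.
ΔE = 2.46 − 1.40 = 1.06 kcal/mol; chair II is more stable.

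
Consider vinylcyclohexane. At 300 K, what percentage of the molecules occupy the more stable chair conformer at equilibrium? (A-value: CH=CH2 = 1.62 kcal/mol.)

One chair has the vinyl group axial (E = 1.62 kcal/mol) and the other has it equatorial (E = 0).
ΔG = 1.62 kcal/mol between the two chairs.
K = exp(ΔG/RT) with R = 1.987×10⁻³ kcal mol⁻¹ K⁻¹ and T = 300 K gives K ≈ 15.1.
Fraction in the lower-energy chair = K/(K+1) = 93.8%.

93.8%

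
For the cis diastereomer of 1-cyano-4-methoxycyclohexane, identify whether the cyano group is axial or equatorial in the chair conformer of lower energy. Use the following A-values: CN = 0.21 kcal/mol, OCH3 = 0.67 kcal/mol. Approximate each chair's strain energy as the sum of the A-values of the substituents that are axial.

axial

C1 and C4 have opposite parity, so for the cis isomer the two substituents are one axial and one equatorial in each chair.
Chair I (cyano axial, methoxy equatorial): E = 0.21 kcal/mol.
Chair II (cyano equatorial, methoxy axial): E = 0.67 kcal/mol.
Chair I is the more stable (lower-energy) conformer, and in that chair the cyano group is axial.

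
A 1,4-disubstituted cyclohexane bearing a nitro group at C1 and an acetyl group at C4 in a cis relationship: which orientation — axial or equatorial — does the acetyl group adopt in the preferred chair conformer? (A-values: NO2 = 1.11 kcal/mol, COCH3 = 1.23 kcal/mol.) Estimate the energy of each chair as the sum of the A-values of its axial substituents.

C1 and C4 have opposite parity, so for the cis isomer the two substituents are one axial and one equatorial in each chair.
Chair I (nitro axial, acetyl equatorial): E = 1.11 kcal/mol.
Chair II (nitro equatorial, acetyl axial): E = 1.23 kcal/mol.
Chair I is the more stable (lower-energy) conformer, and in that chair the acetyl group is equatorial.

equatorial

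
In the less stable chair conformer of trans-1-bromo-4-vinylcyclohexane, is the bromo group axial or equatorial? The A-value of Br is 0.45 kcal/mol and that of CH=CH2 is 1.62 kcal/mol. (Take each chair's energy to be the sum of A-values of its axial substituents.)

C1 and C4 have opposite parity, so for the trans isomer the two substituents are e,e in one chair and a,a in the other.
Chair I (bromo axial, vinyl axial): E = 2.07 kcal/mol.
Chair II (bromo equatorial, vinyl equatorial): E = 0.00 kcal/mol.
Chair I is the less stable (higher-energy) conformer, and in that chair the bromo group is axial.

axial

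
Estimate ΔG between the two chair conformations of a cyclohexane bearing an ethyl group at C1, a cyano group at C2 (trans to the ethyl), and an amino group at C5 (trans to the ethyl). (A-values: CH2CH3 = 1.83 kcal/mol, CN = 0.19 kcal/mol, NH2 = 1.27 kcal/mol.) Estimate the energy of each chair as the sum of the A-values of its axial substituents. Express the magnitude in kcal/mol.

Chair I (ethyl axial, cyano axial, amino equatorial): E = 2.02 kcal/mol.
Chair II (ethyl equatorial, cyano equatorial, amino axial): E = 1.27 kcal/mol.
ΔE = 2.02 − 1.27 = 0.75 kcal/mol; chair II is more stable.

0.75 kcal/mol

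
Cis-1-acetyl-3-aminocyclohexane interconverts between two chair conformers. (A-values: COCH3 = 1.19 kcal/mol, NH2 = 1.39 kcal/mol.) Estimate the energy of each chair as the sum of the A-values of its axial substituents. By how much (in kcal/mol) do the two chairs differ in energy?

C1 and C3 have the same parity, so for the cis isomer the two substituents are e,e in one chair and a,a in the other.
Chair I (acetyl axial, amino axial): E = 2.58 kcal/mol.
Chair II (acetyl equatorial, amino equatorial): E = 0.00 kcal/mol.
ΔE = 2.58 − 0.00 = 2.58 kcal/mol; chair II is more stable.

2.58 kcal/mol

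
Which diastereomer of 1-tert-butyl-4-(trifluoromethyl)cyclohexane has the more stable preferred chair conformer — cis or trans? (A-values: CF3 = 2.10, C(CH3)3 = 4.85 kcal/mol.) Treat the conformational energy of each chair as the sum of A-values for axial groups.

trans

At 1,4 positions (parity opposite): cis → (a,e or e,a); trans → (e,e or a,a).
Best chair for cis: E = 2.10 kcal/mol; best chair for trans: E = 0.00 kcal/mol.
The trans isomer is lower by 2.10 kcal/mol.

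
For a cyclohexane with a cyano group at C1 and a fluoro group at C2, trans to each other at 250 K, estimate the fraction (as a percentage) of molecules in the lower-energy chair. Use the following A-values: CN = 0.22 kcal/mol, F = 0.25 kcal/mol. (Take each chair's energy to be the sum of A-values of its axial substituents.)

72.0%

C1 and C2 have opposite parity, so for the trans isomer the two substituents are e,e in one chair and a,a in the other.
Chair I (cyano axial, fluoro axial): E = 0.47 kcal/mol; chair II (cyano equatorial, fluoro equatorial): E = 0.00 kcal/mol.
ΔG = 0.47 kcal/mol between the two chairs.
K = exp(ΔG/RT) with R = 1.987×10⁻³ kcal mol⁻¹ K⁻¹ and T = 250 K gives K ≈ 2.58.
Fraction in the lower-energy chair = K/(K+1) = 72.0%.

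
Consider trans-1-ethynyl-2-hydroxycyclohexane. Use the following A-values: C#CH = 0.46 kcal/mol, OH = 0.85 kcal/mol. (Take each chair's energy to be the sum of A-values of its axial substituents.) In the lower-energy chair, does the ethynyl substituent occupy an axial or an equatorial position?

C1 and C2 have opposite parity, so for the trans isomer the two substituents are e,e in one chair and a,a in the other.
Chair I (ethynyl axial, hydroxyl axial): E = 1.31 kcal/mol.
Chair II (ethynyl equatorial, hydroxyl equatorial): E = 0.00 kcal/mol.
Chair II is the more stable (lower-energy) conformer, and in that chair the ethynyl group is equatorial.

equatorial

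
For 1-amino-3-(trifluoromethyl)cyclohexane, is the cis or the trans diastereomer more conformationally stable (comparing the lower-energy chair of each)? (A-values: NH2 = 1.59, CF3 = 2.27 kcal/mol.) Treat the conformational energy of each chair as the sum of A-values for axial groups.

At 1,3 positions (parity same): cis → (e,e or a,a); trans → (a,e or e,a).
Best chair for cis: E = 0.00 kcal/mol; best chair for trans: E = 1.59 kcal/mol.
The cis isomer is lower by 1.59 kcal/mol.

cis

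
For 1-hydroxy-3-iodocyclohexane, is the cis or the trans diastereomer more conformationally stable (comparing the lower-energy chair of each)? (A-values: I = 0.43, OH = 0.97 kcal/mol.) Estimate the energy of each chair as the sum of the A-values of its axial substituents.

At 1,3 positions (parity same): cis → (e,e or a,a); trans → (a,e or e,a).
Best chair for cis: E = 0.00 kcal/mol; best chair for trans: E = 0.43 kcal/mol.
The cis isomer is lower by 0.43 kcal/mol.

cis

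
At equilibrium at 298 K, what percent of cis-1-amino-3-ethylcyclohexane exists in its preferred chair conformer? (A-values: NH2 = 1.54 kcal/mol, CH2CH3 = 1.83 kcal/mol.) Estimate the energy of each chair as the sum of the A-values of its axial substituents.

C1 and C3 have the same parity, so for the cis isomer the two substituents are e,e in one chair and a,a in the other.
Chair I (amino axial, ethyl axial): E = 3.37 kcal/mol; chair II (amino equatorial, ethyl equatorial): E = 0.00 kcal/mol.
ΔG = 3.37 kcal/mol between the two chairs.
K = exp(ΔG/RT) with R = 1.987×10⁻³ kcal mol⁻¹ K⁻¹ and T = 298 K gives K ≈ 296.
Fraction in the lower-energy chair = K/(K+1) = 99.7%.

99.7%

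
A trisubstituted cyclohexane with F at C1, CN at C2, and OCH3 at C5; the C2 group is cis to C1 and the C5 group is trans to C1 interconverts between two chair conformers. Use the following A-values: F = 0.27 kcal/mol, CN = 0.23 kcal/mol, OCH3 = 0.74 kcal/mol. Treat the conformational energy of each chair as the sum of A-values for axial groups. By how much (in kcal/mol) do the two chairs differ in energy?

Chair I (fluoro axial, cyano equatorial, methoxy equatorial): E = 0.27 kcal/mol.
Chair II (fluoro equatorial, cyano axial, methoxy axial): E = 0.97 kcal/mol.
ΔE = 0.97 − 0.27 = 0.70 kcal/mol; chair I is more stable.

0.70 kcal/mol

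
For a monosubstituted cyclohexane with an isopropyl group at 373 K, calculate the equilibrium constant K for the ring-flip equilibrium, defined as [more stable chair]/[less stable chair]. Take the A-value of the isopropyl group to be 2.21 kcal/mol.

K ≈ 19.7

One chair has the isopropyl group axial (E = 2.21 kcal/mol) and the other has it equatorial (E = 0).
ΔG = 2.21 kcal/mol between the two chairs.
K = exp(ΔG/RT) with R = 1.987×10⁻³ kcal mol⁻¹ K⁻¹ and T = 373 K gives K ≈ 19.7.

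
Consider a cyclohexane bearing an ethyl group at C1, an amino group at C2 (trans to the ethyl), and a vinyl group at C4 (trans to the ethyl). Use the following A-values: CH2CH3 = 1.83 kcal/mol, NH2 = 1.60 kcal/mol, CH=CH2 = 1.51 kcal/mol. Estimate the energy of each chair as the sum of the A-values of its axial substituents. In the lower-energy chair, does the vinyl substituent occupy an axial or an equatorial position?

Chair I (ethyl axial, amino axial, vinyl axial): E = 4.94 kcal/mol.
Chair II (ethyl equatorial, amino equatorial, vinyl equatorial): E = 0.00 kcal/mol.
Chair II is the more stable (lower-energy) conformer, and in that chair the vinyl group is equatorial.

equatorial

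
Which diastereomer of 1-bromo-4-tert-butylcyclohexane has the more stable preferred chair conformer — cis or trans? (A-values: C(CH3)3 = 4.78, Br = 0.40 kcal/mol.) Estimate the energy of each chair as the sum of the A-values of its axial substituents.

trans

At 1,4 positions (parity opposite): cis → (a,e or e,a); trans → (e,e or a,a).
Best chair for cis: E = 0.40 kcal/mol; best chair for trans: E = 0.00 kcal/mol.
The trans isomer is lower by 0.40 kcal/mol.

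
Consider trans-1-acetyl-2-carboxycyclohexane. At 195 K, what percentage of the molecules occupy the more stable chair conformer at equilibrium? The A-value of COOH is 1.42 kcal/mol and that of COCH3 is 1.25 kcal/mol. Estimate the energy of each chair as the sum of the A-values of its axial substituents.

C1 and C2 have opposite parity, so for the trans isomer the two substituents are e,e in one chair and a,a in the other.
Chair I (carboxyl axial, acetyl axial): E = 2.67 kcal/mol; chair II (carboxyl equatorial, acetyl equatorial): E = 0.00 kcal/mol.
ΔG = 2.67 kcal/mol between the two chairs.
K = exp(ΔG/RT) with R = 1.987×10⁻³ kcal mol⁻¹ K⁻¹ and T = 195 K gives K ≈ 983.
Fraction in the lower-energy chair = K/(K+1) = 99.9%.

99.9%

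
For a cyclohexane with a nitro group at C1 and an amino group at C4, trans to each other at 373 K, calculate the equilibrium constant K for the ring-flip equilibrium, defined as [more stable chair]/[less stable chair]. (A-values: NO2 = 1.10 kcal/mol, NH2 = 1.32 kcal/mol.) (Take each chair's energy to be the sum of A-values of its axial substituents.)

K ≈ 26.2

C1 and C4 have opposite parity, so for the trans isomer the two substituents are e,e in one chair and a,a in the other.
Chair I (nitro axial, amino axial): E = 2.42 kcal/mol; chair II (nitro equatorial, amino equatorial): E = 0.00 kcal/mol.
ΔG = 2.42 kcal/mol between the two chairs.
K = exp(ΔG/RT) with R = 1.987×10⁻³ kcal mol⁻¹ K⁻¹ and T = 373 K gives K ≈ 26.2.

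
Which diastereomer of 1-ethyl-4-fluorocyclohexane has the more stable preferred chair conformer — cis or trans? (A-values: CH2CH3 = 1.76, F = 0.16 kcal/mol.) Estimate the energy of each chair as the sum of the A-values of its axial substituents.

At 1,4 positions (parity opposite): cis → (a,e or e,a); trans → (e,e or a,a).
Best chair for cis: E = 0.16 kcal/mol; best chair for trans: E = 0.00 kcal/mol.
The trans isomer is lower by 0.16 kcal/mol.

trans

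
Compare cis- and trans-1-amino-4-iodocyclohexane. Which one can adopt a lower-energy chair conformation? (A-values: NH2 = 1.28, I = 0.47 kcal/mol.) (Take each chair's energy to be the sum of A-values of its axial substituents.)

At 1,4 positions (parity opposite): cis → (a,e or e,a); trans → (e,e or a,a).
Best chair for cis: E = 0.47 kcal/mol; best chair for trans: E = 0.00 kcal/mol.
The trans isomer is lower by 0.47 kcal/mol.

trans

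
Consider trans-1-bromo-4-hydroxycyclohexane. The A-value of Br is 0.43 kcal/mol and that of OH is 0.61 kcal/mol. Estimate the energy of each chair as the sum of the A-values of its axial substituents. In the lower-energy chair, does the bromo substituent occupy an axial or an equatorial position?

equatorial

C1 and C4 have opposite parity, so for the trans isomer the two substituents are e,e in one chair and a,a in the other.
Chair I (bromo axial, hydroxyl axial): E = 1.04 kcal/mol.
Chair II (bromo equatorial, hydroxyl equatorial): E = 0.00 kcal/mol.
Chair II is the more stable (lower-energy) conformer, and in that chair the bromo group is equatorial.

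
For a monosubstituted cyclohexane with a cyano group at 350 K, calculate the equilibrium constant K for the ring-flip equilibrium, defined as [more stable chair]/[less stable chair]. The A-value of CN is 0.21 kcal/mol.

K ≈ 1.35

One chair has the cyano group axial (E = 0.21 kcal/mol) and the other has it equatorial (E = 0).
ΔG = 0.21 kcal/mol between the two chairs.
K = exp(ΔG/RT) with R = 1.987×10⁻³ kcal mol⁻¹ K⁻¹ and T = 350 K gives K ≈ 1.35.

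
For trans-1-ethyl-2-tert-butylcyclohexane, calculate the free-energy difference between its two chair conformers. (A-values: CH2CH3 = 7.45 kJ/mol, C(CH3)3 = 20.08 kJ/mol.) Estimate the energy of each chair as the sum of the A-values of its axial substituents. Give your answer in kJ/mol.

27.53 kJ/mol

C1 and C2 have opposite parity, so for the trans isomer the two substituents are e,e in one chair and a,a in the other.
Chair I (ethyl axial, tert-butyl axial): E = 27.53 kJ/mol.
Chair II (ethyl equatorial, tert-butyl equatorial): E = 0.00 kJ/mol.
ΔE = 27.53 − 0.00 = 27.53 kJ/mol; chair II is more stable.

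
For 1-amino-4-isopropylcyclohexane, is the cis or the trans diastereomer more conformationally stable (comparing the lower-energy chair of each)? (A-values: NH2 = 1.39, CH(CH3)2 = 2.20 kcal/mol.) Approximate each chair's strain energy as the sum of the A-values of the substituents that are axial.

At 1,4 positions (parity opposite): cis → (a,e or e,a); trans → (e,e or a,a).
Best chair for cis: E = 1.39 kcal/mol; best chair for trans: E = 0.00 kcal/mol.
The trans isomer is lower by 1.39 kcal/mol.

trans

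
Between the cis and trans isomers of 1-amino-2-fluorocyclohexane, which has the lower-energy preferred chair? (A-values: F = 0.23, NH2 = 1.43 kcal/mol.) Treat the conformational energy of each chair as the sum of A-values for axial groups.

trans

At 1,2 positions (parity opposite): cis → (a,e or e,a); trans → (e,e or a,a).
Best chair for cis: E = 0.23 kcal/mol; best chair for trans: E = 0.00 kcal/mol.
The trans isomer is lower by 0.23 kcal/mol.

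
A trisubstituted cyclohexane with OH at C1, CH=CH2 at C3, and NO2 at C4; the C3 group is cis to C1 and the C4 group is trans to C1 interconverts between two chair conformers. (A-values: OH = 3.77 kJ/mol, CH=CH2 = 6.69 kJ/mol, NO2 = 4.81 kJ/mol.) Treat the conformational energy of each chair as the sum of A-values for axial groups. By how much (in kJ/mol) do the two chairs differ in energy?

15.27 kJ/mol

Chair I (hydroxyl axial, vinyl axial, nitro axial): E = 15.27 kJ/mol.
Chair II (hydroxyl equatorial, vinyl equatorial, nitro equatorial): E = 0.00 kJ/mol.
ΔE = 15.27 − 0.00 = 15.27 kJ/mol; chair II is more stable.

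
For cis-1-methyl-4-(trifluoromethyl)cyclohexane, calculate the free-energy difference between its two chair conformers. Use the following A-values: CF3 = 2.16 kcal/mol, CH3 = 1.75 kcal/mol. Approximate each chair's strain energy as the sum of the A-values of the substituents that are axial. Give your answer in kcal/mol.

0.41 kcal/mol

C1 and C4 have opposite parity, so for the cis isomer the two substituents are one axial and one equatorial in each chair.
Chair I (trifluoromethyl axial, methyl equatorial): E = 2.16 kcal/mol.
Chair II (trifluoromethyl equatorial, methyl axial): E = 1.75 kcal/mol.
ΔE = 2.16 − 1.75 = 0.41 kcal/mol; chair II is more stable.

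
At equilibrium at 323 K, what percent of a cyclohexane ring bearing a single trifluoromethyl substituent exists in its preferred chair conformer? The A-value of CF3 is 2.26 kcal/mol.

97.1%

One chair has the trifluoromethyl group axial (E = 2.26 kcal/mol) and the other has it equatorial (E = 0).
ΔG = 2.26 kcal/mol between the two chairs.
K = exp(ΔG/RT) with R = 1.987×10⁻³ kcal mol⁻¹ K⁻¹ and T = 323 K gives K ≈ 33.8.
Fraction in the lower-energy chair = K/(K+1) = 97.1%.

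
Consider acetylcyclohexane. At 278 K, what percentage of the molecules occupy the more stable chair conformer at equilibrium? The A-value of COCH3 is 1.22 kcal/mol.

One chair has the acetyl group axial (E = 1.22 kcal/mol) and the other has it equatorial (E = 0).
ΔG = 1.22 kcal/mol between the two chairs.
K = exp(ΔG/RT) with R = 1.987×10⁻³ kcal mol⁻¹ K⁻¹ and T = 278 K gives K ≈ 9.1.
Fraction in the lower-energy chair = K/(K+1) = 90.1%.

90.1%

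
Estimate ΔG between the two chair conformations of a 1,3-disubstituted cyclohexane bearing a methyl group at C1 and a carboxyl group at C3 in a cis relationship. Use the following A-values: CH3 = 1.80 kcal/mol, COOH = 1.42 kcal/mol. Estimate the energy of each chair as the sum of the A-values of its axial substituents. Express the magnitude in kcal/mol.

C1 and C3 have the same parity, so for the cis isomer the two substituents are e,e in one chair and a,a in the other.
Chair I (methyl axial, carboxyl axial): E = 3.22 kcal/mol.
Chair II (methyl equatorial, carboxyl equatorial): E = 0.00 kcal/mol.
ΔE = 3.22 − 0.00 = 3.22 kcal/mol; chair II is more stable.

3.22 kcal/mol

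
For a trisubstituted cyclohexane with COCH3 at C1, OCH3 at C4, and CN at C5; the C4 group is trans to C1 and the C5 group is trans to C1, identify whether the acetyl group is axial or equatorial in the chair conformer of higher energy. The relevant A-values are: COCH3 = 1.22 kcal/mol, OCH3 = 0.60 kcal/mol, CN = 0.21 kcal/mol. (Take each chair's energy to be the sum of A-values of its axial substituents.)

Chair I (acetyl axial, methoxy axial, cyano equatorial): E = 1.82 kcal/mol.
Chair II (acetyl equatorial, methoxy equatorial, cyano axial): E = 0.21 kcal/mol.
Chair I is the less stable (higher-energy) conformer, and in that chair the acetyl group is axial.

axial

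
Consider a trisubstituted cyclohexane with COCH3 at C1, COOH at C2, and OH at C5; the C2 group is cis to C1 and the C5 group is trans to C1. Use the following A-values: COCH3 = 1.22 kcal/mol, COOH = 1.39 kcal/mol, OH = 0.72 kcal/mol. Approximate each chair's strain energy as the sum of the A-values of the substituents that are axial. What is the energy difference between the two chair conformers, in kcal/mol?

Chair I (acetyl axial, carboxyl equatorial, hydroxyl equatorial): E = 1.22 kcal/mol.
Chair II (acetyl equatorial, carboxyl axial, hydroxyl axial): E = 2.11 kcal/mol.
ΔE = 2.11 − 1.22 = 0.89 kcal/mol; chair I is more stable.

0.89 kcal/mol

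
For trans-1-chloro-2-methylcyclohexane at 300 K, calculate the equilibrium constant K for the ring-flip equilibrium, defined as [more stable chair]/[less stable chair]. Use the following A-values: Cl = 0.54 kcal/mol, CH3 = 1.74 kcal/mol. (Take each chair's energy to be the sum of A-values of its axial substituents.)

C1 and C2 have opposite parity, so for the trans isomer the two substituents are e,e in one chair and a,a in the other.
Chair I (chloro axial, methyl axial): E = 2.28 kcal/mol; chair II (chloro equatorial, methyl equatorial): E = 0.00 kcal/mol.
ΔG = 2.28 kcal/mol between the two chairs.
K = exp(ΔG/RT) with R = 1.987×10⁻³ kcal mol⁻¹ K⁻¹ and T = 300 K gives K ≈ 45.8.

K ≈ 45.8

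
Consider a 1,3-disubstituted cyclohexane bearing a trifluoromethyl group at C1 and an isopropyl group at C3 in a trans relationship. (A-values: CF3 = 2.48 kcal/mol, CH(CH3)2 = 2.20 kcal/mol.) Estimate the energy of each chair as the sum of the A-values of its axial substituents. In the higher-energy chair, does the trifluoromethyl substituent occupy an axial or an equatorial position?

axial

C1 and C3 have the same parity, so for the trans isomer the two substituents are one axial and one equatorial in each chair.
Chair I (trifluoromethyl axial, isopropyl equatorial): E = 2.48 kcal/mol.
Chair II (trifluoromethyl equatorial, isopropyl axial): E = 2.20 kcal/mol.
Chair I is the less stable (higher-energy) conformer, and in that chair the trifluoromethyl group is axial.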